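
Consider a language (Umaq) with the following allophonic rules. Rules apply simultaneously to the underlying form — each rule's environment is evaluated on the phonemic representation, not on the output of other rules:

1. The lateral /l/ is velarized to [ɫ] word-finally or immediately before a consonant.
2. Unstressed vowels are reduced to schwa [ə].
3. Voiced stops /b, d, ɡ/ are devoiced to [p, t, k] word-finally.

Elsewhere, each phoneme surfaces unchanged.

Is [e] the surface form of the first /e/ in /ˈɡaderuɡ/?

/e/ (between /d/ and /r/): in an unstressed syllable, so rule 2 applies → [ə].
The actual realization is [ə], not [e].

No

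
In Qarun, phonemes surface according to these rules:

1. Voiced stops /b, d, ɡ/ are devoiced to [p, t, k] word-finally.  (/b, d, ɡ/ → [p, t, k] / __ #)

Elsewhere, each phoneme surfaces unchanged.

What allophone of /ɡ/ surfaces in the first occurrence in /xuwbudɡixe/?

[ɡ]

/ɡ/ — between /d/ and /i/; rule 1 does not apply here → [ɡ].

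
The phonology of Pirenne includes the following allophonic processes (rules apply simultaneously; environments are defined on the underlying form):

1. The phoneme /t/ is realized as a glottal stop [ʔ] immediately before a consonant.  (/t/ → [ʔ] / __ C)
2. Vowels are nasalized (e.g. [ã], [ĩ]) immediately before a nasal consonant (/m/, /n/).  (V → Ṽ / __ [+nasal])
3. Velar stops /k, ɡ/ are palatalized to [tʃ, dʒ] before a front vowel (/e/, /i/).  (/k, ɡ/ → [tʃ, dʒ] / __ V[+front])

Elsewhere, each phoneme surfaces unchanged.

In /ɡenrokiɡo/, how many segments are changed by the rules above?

3

Segments that undergo a rule: /ɡ/ → [dʒ] (rule 3); /e/ → [ẽ] (rule 2); /k/ → [tʃ] (rule 3).
All other segments surface unchanged.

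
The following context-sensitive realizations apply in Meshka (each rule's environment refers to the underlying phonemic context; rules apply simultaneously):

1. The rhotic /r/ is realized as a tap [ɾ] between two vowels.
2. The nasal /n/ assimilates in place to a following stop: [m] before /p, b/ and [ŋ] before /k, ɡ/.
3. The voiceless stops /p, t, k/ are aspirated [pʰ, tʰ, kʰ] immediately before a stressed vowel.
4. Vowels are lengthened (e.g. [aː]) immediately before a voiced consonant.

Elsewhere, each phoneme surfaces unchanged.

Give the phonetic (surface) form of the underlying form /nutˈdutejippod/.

[nutˈduteːjippoːd]

/n/ (word-initial): rule 2 targets it, but not before a labial or velar stop → unchanged [n].
/u/ (between /n/ and /t/) fails the environment for rule 4, so it stays [u].
/t/ (between /u/ and /d/) is in the target of rule 3 but the environment (immediately before a stressed vowel) is not met → [t].
/d/ stays [d].
/u/ (between /d/ and /t/) is in the target of rule 4 but the environment (before a voiced consonant) is not met → [u].
/t/ (between /u/ and /e/) fails the environment for rule 3, so it stays [t].
/e/ (between /t/ and /j/) occurs before a voiced consonant → [eː] by rule 4.
/j/ stays [j].
/i/ (between /j/ and /p/) fails the environment for rule 4, so it stays [i].
/p/ (between /i/ and /p/) fails the environment for rule 3, so it stays [p].
/p/ — between /p/ and /o/; rule 3 does not apply here → [p].
/o/ (between /p/ and /d/): before a voiced consonant, so rule 4 applies → [oː].
/d/ (word-final): no rule targets it → [d].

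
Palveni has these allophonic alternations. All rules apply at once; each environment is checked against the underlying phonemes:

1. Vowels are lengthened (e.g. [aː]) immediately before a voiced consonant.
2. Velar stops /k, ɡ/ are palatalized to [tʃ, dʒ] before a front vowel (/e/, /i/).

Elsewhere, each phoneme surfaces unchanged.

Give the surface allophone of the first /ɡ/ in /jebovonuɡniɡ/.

[ɡ]

/ɡ/ — between /u/ and /n/; rule 2 does not apply here → [ɡ].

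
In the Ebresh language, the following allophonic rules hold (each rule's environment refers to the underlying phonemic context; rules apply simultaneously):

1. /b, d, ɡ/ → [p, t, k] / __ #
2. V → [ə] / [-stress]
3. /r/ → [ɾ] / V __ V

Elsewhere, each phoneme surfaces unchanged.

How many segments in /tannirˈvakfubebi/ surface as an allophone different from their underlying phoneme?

5

Segments that undergo a rule: /a/ → [ə] (rule 2); /i/ → [ə] (rule 2); /u/ → [ə] (rule 2); /e/ → [ə] (rule 2); /i/ → [ə] (rule 2).
All other segments surface unchanged.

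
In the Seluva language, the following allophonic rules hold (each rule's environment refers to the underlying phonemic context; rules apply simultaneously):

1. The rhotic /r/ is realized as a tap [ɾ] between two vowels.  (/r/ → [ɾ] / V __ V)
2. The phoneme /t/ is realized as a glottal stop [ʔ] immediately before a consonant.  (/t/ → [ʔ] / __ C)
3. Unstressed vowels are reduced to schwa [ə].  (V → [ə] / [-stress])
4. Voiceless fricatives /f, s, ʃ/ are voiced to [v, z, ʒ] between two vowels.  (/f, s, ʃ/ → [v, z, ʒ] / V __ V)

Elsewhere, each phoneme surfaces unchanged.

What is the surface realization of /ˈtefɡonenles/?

/t/ (word-initial): rule 2 targets it, but not immediately before a consonant → unchanged [t].
/e/ — between /t/ and /f/; rule 3 does not apply here → [e].
/f/ (between /e/ and /ɡ/) fails the environment for rule 4, so it stays [f].
/ɡ/ (between /f/ and /o/) is unaffected → [ɡ].
/o/ — between /ɡ/ and /n/, in an unstressed syllable — surfaces as [ə] (rule 3).
/n/ stays [n].
/e/ — between /n/ and /n/, in an unstressed syllable — surfaces as [ə] (rule 3).
/n/ stays [n].
/l/ — not in any rule's target class → [l].
/e/ meets the environment for rule 3 (in an unstressed syllable) → [ə].
/s/ (word-final) is in the target of rule 4 but the environment (between two vowels) is not met → [s].

[ˈtefɡənənləs]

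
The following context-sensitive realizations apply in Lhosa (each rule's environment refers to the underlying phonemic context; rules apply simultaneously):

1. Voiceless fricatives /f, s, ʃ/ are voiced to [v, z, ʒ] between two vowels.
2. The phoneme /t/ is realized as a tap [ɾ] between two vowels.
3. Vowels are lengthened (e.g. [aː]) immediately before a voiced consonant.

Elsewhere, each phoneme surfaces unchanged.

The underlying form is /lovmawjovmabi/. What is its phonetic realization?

/l/ stays [l].
Rule 3 applies to /o/ (between /l/ and /v/: before a voiced consonant) → [oː].
/v/ (between /o/ and /m/) is unaffected → [v].
/m/ stays [m].
/a/ (between /m/ and /w/): before a voiced consonant, so rule 3 applies → [aː].
/w/ — not in any rule's target class → [w].
/j/ stays [j].
/o/ (between /j/ and /v/) occurs before a voiced consonant → [oː] by rule 3.
/v/ (between /o/ and /m/): no rule targets it → [v].
/m/ stays [m].
/a/ meets the environment for rule 3 (before a voiced consonant) → [aː].
/b/ — not in any rule's target class → [b].
/i/ — word-final; rule 3 does not apply here → [i].

[loːvmaːwjoːvmaːbi]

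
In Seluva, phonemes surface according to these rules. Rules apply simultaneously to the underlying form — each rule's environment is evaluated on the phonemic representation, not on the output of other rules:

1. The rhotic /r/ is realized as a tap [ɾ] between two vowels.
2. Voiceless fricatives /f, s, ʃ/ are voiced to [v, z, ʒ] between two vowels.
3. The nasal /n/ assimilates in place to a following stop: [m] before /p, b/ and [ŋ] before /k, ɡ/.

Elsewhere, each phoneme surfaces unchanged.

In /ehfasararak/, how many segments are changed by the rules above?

3

Segments that undergo a rule: /s/ → [z] (rule 2); /r/ → [ɾ] (rule 1); /r/ → [ɾ] (rule 1).
All other segments surface unchanged.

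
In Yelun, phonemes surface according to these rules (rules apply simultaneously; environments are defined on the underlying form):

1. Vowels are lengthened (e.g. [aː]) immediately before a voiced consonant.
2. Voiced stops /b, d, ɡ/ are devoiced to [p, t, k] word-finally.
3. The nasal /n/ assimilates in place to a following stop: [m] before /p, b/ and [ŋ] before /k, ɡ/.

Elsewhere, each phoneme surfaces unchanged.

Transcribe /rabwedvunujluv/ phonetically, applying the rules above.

[raːbweːdvuːnuːjluːv]

/r/ (word-initial): no rule targets it → [r].
/a/ — between /r/ and /b/, before a voiced consonant — surfaces as [aː] (rule 1).
/b/ (between /a/ and /w/): rule 2 targets it, but not word-finally → unchanged [b].
/w/ — not in any rule's target class → [w].
/e/ meets the environment for rule 1 (before a voiced consonant) → [eː].
/d/ (between /e/ and /v/): rule 2 targets it, but not word-finally → unchanged [d].
/v/ (between /d/ and /u/) is unaffected → [v].
/u/ (between /v/ and /n/): before a voiced consonant, so rule 1 applies → [uː].
/n/ — between /u/ and /u/; rule 3 does not apply here → [n].
/u/ meets the environment for rule 1 (before a voiced consonant) → [uː].
/j/ (between /u/ and /l/): no rule targets it → [j].
/l/ stays [l].
/u/ — between /l/ and /v/, before a voiced consonant — surfaces as [uː] (rule 1).
/v/ (word-final): no rule targets it → [v].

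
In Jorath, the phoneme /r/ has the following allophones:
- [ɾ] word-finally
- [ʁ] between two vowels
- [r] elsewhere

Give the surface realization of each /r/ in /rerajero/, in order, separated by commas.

Occurrence 1 (position 1): no conditioning environment matches → elsewhere allophone [r].
Occurrence 2 (position 3): between two vowels → [ʁ].
Occurrence 3 (position 7): between two vowels → [ʁ].

[r], [ʁ], [ʁ]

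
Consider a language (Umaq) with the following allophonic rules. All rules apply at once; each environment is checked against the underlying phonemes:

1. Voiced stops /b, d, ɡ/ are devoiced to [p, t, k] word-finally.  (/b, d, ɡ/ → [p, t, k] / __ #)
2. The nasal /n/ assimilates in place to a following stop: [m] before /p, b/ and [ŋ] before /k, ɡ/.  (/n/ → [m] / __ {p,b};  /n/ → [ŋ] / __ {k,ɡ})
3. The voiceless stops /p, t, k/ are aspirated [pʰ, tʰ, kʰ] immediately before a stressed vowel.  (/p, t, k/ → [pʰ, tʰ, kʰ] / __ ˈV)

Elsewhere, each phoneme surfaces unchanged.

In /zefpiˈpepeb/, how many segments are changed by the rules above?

2

Segments that undergo a rule: /p/ → [pʰ] (rule 3); /b/ → [p] (rule 1).
All other segments surface unchanged.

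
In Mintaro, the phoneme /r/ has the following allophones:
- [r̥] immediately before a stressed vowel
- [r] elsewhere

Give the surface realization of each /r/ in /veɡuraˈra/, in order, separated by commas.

[r], [r̥]

Occurrence 1 (position 5): no conditioning environment matches → elsewhere allophone [r].
Occurrence 2 (position 7): immediately before a stressed vowel → [r̥].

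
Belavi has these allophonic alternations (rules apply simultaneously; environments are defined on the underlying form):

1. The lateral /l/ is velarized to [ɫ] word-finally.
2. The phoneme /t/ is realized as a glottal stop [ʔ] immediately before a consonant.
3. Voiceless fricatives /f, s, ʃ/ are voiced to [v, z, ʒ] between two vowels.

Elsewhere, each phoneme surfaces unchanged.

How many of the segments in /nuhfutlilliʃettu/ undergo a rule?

Segments that undergo a rule: /t/ → [ʔ] (rule 2); /ʃ/ → [ʒ] (rule 3); /t/ → [ʔ] (rule 2).
All other segments surface unchanged.

3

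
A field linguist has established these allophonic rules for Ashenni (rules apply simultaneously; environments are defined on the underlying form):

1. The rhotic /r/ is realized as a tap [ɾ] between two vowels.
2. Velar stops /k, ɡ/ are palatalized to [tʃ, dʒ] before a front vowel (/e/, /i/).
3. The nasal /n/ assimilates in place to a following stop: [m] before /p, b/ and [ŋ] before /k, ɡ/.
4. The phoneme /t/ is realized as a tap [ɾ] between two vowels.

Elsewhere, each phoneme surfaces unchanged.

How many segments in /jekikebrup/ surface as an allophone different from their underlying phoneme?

2

Segments that undergo a rule: /k/ → [tʃ] (rule 2); /k/ → [tʃ] (rule 2).
All other segments surface unchanged.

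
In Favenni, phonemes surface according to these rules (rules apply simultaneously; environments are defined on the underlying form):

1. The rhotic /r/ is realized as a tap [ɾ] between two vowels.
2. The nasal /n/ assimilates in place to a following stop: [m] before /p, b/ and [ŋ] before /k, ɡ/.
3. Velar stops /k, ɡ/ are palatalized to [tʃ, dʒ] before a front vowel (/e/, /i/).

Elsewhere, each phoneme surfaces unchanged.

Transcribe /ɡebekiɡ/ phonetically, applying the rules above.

[dʒebetʃiɡ]

/ɡ/ (word-initial): before a front vowel, so rule 3 applies → [dʒ].
/e/ (between /ɡ/ and /b/) is unaffected → [e].
/b/ (between /e/ and /e/) is unaffected → [b].
/e/ (between /b/ and /k/) is unaffected → [e].
/k/ — between /e/ and /i/, before a front vowel — surfaces as [tʃ] (rule 3).
/i/ — not in any rule's target class → [i].
/ɡ/ (word-final) is in the target of rule 3 but the environment (before a front vowel) is not met → [ɡ].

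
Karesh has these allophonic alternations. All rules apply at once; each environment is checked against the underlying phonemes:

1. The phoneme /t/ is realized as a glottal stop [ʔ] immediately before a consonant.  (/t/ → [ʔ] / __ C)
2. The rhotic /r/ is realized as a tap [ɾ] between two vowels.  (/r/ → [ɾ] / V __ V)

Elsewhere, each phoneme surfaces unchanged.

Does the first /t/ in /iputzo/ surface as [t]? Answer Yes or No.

/t/ meets the environment for rule 1 (immediately before a consonant) → [ʔ].
The actual realization is [ʔ], not [t].

No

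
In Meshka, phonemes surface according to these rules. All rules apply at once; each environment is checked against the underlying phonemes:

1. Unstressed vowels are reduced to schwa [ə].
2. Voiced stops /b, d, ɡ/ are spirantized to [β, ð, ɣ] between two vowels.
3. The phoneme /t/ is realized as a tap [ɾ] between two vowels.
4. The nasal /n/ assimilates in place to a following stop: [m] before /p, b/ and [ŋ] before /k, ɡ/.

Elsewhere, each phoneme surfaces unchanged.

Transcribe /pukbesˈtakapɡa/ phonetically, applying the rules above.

[pəkbəsˈtakəpɡə]

/p/ — not in any rule's target class → [p].
Rule 1 applies to /u/ (between /p/ and /k/: in an unstressed syllable) → [ə].
/k/ (between /u/ and /b/): no rule targets it → [k].
/b/ (between /k/ and /e/) fails the environment for rule 2, so it stays [b].
/e/ — between /b/ and /s/, in an unstressed syllable — surfaces as [ə] (rule 1).
/s/ (between /e/ and /t/) is unaffected → [s].
/t/ (between /s/ and /a/) is in the target of rule 3 but the environment (between two vowels) is not met → [t].
/a/ (between /t/ and /k/) is in the target of rule 1 but the environment (in an unstressed syllable) is not met → [a].
/k/ — not in any rule's target class → [k].
/a/ — between /k/ and /p/, in an unstressed syllable — surfaces as [ə] (rule 1).
/p/ (between /a/ and /ɡ/): no rule targets it → [p].
/ɡ/ (between /p/ and /a/): rule 2 targets it, but not between two vowels → unchanged [ɡ].
/a/ — word-final, in an unstressed syllable — surfaces as [ə] (rule 1).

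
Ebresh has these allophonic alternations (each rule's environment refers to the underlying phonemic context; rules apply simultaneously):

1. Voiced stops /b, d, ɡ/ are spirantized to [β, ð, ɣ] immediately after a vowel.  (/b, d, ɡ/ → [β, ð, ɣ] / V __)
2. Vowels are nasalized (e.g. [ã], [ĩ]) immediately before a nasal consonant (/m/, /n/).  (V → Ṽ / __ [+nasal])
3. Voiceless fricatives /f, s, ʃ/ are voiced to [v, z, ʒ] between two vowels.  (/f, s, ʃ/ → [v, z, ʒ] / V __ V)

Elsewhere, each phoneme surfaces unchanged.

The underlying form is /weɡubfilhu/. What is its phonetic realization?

[weɣuβfilhu]

/w/ stays [w].
/e/ (between /w/ and /ɡ/) fails the environment for rule 2, so it stays [e].
/ɡ/ — between /e/ and /u/, immediately after a vowel — surfaces as [ɣ] (rule 1).
/u/ (between /ɡ/ and /b/): rule 2 targets it, but not before a nasal consonant → unchanged [u].
/b/ — between /u/ and /f/, immediately after a vowel — surfaces as [β] (rule 1).
/f/ (between /b/ and /i/): rule 3 targets it, but not between two vowels → unchanged [f].
/i/ (between /f/ and /l/): rule 2 targets it, but not before a nasal consonant → unchanged [i].
/l/ (between /i/ and /h/): no rule targets it → [l].
/h/ — not in any rule's target class → [h].
/u/ — word-final; rule 2 does not apply here → [u].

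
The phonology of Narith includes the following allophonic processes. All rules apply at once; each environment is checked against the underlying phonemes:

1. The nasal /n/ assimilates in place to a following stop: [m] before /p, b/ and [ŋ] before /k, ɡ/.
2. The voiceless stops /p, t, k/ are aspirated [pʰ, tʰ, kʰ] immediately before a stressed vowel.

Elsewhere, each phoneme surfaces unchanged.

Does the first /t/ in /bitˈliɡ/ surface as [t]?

Yes

/t/ — between /i/ and /l/; rule 2 does not apply here → [t].
The actual realization is [t], which matches [t].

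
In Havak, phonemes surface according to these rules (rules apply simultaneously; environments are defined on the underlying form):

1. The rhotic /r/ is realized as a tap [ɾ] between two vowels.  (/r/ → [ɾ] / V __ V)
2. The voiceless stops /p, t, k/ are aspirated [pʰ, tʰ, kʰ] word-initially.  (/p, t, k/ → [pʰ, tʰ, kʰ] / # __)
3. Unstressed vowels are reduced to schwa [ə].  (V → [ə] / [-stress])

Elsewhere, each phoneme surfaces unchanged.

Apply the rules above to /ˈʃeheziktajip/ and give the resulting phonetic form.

[ˈʃehəzəktəjəp]

/ʃ/ — not in any rule's target class → [ʃ].
/e/ (between /ʃ/ and /h/): rule 3 targets it, but not in an unstressed syllable → unchanged [e].
/h/ (between /e/ and /e/) is unaffected → [h].
/e/ (between /h/ and /z/): in an unstressed syllable, so rule 3 applies → [ə].
/z/ — not in any rule's target class → [z].
Rule 3 applies to /i/ (between /z/ and /k/: in an unstressed syllable) → [ə].
/k/ — between /i/ and /t/; rule 2 does not apply here → [k].
/t/ (between /k/ and /a/) fails the environment for rule 2, so it stays [t].
/a/ meets the environment for rule 3 (in an unstressed syllable) → [ə].
/j/ (between /a/ and /i/) is unaffected → [j].
/i/ (between /j/ and /p/): in an unstressed syllable, so rule 3 applies → [ə].
/p/ (word-final): rule 2 targets it, but not word-initially → unchanged [p].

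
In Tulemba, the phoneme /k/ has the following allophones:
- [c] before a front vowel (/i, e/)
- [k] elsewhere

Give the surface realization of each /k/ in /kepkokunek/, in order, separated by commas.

[c], [k], [k], [k]

Occurrence 1 (position 1): before a front vowel → [c].
Occurrence 2 (position 4): no conditioning environment matches → elsewhere allophone [k].
Occurrence 3 (position 6): no conditioning environment matches → elsewhere allophone [k].
Occurrence 4 (position 10): no conditioning environment matches → elsewhere allophone [k].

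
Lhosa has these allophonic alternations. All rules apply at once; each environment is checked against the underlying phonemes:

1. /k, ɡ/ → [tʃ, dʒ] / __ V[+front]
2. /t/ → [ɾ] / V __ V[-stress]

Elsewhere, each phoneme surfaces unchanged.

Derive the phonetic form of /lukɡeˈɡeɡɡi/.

/l/ — not in any rule's target class → [l].
/u/ stays [u].
/k/ (between /u/ and /ɡ/): rule 1 targets it, but not before a front vowel → unchanged [k].
/ɡ/ — between /k/ and /e/, before a front vowel — surfaces as [dʒ] (rule 1).
/e/ — not in any rule's target class → [e].
/ɡ/ (between /e/ and /e/) occurs before a front vowel → [dʒ] by rule 1.
/e/ (between /ɡ/ and /ɡ/): no rule targets it → [e].
/ɡ/ (between /e/ and /ɡ/) fails the environment for rule 1, so it stays [ɡ].
/ɡ/ — between /ɡ/ and /i/, before a front vowel — surfaces as [dʒ] (rule 1).
/i/ — not in any rule's target class → [i].

[lukdʒeˈdʒeɡdʒi]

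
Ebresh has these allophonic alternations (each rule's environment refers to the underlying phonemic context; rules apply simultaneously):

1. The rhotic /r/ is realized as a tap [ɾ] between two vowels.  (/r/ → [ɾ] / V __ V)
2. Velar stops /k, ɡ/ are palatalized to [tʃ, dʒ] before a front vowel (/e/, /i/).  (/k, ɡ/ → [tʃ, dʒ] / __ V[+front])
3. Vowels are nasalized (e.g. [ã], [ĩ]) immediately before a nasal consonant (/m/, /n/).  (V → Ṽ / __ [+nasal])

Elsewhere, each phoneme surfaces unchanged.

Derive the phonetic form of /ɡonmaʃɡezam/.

/ɡ/ (word-initial) fails the environment for rule 2, so it stays [ɡ].
/o/ — between /ɡ/ and /n/, before a nasal consonant — surfaces as [õ] (rule 3).
/n/ (between /o/ and /m/) is unaffected → [n].
/m/ (between /n/ and /a/): no rule targets it → [m].
/a/ (between /m/ and /ʃ/) fails the environment for rule 3, so it stays [a].
/ʃ/ (between /a/ and /ɡ/): no rule targets it → [ʃ].
/ɡ/ meets the environment for rule 2 (before a front vowel) → [dʒ].
/e/ (between /ɡ/ and /z/) fails the environment for rule 3, so it stays [e].
/z/ (between /e/ and /a/): no rule targets it → [z].
/a/ (between /z/ and /m/) occurs before a nasal consonant → [ã] by rule 3.
/m/ stays [m].

[ɡõnmaʃdʒezãm]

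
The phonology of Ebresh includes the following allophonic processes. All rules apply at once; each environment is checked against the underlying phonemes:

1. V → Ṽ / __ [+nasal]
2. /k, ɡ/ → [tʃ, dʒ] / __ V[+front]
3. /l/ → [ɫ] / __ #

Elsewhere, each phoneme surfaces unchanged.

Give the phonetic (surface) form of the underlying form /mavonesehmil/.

/m/ stays [m].
/a/ — between /m/ and /v/; rule 1 does not apply here → [a].
/v/ stays [v].
/o/ (between /v/ and /n/) occurs before a nasal consonant → [õ] by rule 1.
/n/ (between /o/ and /e/): no rule targets it → [n].
/e/ — between /n/ and /s/; rule 1 does not apply here → [e].
/s/ — not in any rule's target class → [s].
/e/ (between /s/ and /h/) fails the environment for rule 1, so it stays [e].
/h/ stays [h].
/m/ — not in any rule's target class → [m].
/i/ (between /m/ and /l/) is in the target of rule 1 but the environment (before a nasal consonant) is not met → [i].
/l/ (word-final) occurs word-finally → [ɫ] by rule 3.

[mavõnesehmiɫ]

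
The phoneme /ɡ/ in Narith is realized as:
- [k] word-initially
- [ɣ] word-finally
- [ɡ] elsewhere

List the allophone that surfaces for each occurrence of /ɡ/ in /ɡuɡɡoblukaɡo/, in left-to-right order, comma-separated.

Occurrence 1 (position 1): word-initially → [k].
Occurrence 2 (position 3): no conditioning environment matches → elsewhere allophone [ɡ].
Occurrence 3 (position 4): no conditioning environment matches → elsewhere allophone [ɡ].
Occurrence 4 (position 11): no conditioning environment matches → elsewhere allophone [ɡ].

[k], [ɡ], [ɡ], [ɡ]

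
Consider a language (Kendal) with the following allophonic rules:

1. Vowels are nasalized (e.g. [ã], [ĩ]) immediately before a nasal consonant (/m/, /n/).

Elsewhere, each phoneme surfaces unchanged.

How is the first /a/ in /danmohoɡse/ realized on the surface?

Rule 1 applies to /a/ (between /d/ and /n/: before a nasal consonant) → [ã].

[ã]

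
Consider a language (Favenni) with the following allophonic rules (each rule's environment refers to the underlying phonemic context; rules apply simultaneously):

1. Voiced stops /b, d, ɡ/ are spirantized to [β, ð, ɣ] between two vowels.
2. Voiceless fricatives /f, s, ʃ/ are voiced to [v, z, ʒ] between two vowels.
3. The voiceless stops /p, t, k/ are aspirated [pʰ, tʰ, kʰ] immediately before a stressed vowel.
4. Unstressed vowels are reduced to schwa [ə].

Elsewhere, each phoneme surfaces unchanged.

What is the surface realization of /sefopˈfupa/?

[səvəpˈfupə]

/s/ (word-initial): rule 2 targets it, but not between two vowels → unchanged [s].
/e/ (between /s/ and /f/): in an unstressed syllable, so rule 4 applies → [ə].
/f/ (between /e/ and /o/): between two vowels, so rule 2 applies → [v].
/o/ meets the environment for rule 4 (in an unstressed syllable) → [ə].
/p/ (between /o/ and /f/) fails the environment for rule 3, so it stays [p].
/f/ (between /p/ and /u/) fails the environment for rule 2, so it stays [f].
/u/ (between /f/ and /p/) is in the target of rule 4 but the environment (in an unstressed syllable) is not met → [u].
/p/ (between /u/ and /a/) fails the environment for rule 3, so it stays [p].
/a/ meets the environment for rule 4 (in an unstressed syllable) → [ə].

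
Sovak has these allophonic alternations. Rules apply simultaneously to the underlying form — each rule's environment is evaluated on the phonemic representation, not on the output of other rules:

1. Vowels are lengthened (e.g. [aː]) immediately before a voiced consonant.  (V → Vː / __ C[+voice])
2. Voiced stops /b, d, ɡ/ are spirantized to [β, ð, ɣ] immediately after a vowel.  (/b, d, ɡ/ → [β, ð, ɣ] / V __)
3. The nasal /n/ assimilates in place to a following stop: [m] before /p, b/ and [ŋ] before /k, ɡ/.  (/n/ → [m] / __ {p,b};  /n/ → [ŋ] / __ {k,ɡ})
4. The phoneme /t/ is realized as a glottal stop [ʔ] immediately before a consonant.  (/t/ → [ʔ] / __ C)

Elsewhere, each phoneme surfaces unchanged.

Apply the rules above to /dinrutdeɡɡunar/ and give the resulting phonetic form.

[diːnruʔdeːɣɡuːnaːr]

/d/ (word-initial): rule 2 targets it, but not immediately after a vowel → unchanged [d].
/i/ (between /d/ and /n/) occurs before a voiced consonant → [iː] by rule 1.
/n/ (between /i/ and /r/) is in the target of rule 3 but the environment (before a labial or velar stop) is not met → [n].
/r/ (between /n/ and /u/): no rule targets it → [r].
/u/ (between /r/ and /t/): rule 1 targets it, but not before a voiced consonant → unchanged [u].
/t/ — between /u/ and /d/, immediately before a consonant — surfaces as [ʔ] (rule 4).
/d/ — between /t/ and /e/; rule 2 does not apply here → [d].
Rule 1 applies to /e/ (between /d/ and /ɡ/: before a voiced consonant) → [eː].
Rule 2 applies to /ɡ/ (between /e/ and /ɡ/: immediately after a vowel) → [ɣ].
/ɡ/ — between /ɡ/ and /u/; rule 2 does not apply here → [ɡ].
/u/ meets the environment for rule 1 (before a voiced consonant) → [uː].
/n/ (between /u/ and /a/): rule 3 targets it, but not before a labial or velar stop → unchanged [n].
Rule 1 applies to /a/ (between /n/ and /r/: before a voiced consonant) → [aː].
/r/ stays [r].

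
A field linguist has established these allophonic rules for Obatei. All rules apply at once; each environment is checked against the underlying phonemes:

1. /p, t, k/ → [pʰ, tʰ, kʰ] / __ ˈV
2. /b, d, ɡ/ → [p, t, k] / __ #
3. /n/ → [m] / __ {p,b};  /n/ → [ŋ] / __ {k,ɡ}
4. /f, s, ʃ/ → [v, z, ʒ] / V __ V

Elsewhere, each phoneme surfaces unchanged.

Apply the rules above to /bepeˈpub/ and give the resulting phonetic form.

/b/ — word-initial; rule 2 does not apply here → [b].
/p/ (between /e/ and /e/): rule 1 targets it, but not immediately before a stressed vowel → unchanged [p].
Rule 1 applies to /p/ (between /e/ and /u/: immediately before a stressed vowel) → [pʰ].
Rule 2 applies to /b/ (word-final: word-finally) → [p].

[bepeˈpʰup]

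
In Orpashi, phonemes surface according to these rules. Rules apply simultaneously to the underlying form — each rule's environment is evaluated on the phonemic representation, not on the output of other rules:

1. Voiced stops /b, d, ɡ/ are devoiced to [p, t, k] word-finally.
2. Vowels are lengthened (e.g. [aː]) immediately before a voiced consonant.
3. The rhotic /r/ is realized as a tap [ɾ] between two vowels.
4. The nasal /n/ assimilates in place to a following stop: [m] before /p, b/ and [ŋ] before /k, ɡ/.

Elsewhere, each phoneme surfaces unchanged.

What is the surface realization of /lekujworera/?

/l/ (word-initial) is unaffected → [l].
/e/ (between /l/ and /k/) fails the environment for rule 2, so it stays [e].
/k/ stays [k].
/u/ meets the environment for rule 2 (before a voiced consonant) → [uː].
/j/ (between /u/ and /w/) is unaffected → [j].
/w/ (between /j/ and /o/) is unaffected → [w].
Rule 2 applies to /o/ (between /w/ and /r/: before a voiced consonant) → [oː].
/r/ (between /o/ and /e/): between two vowels, so rule 3 applies → [ɾ].
/e/ — between /r/ and /r/, before a voiced consonant — surfaces as [eː] (rule 2).
/r/ meets the environment for rule 3 (between two vowels) → [ɾ].
/a/ (word-final) is in the target of rule 2 but the environment (before a voiced consonant) is not met → [a].

[lekuːjwoːɾeːɾa]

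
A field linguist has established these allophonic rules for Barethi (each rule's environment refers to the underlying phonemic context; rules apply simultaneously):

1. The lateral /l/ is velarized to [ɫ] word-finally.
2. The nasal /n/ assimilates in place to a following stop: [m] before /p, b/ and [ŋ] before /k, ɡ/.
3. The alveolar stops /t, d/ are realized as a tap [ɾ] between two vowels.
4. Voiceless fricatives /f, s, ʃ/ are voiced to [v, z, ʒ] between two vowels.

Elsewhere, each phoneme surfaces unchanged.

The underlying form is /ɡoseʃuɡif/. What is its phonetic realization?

/s/ meets the environment for rule 4 (between two vowels) → [z].
/ʃ/ (between /e/ and /u/): between two vowels, so rule 4 applies → [ʒ].
/f/ (word-final) is in the target of rule 4 but the environment (between two vowels) is not met → [f].

[ɡozeʒuɡif]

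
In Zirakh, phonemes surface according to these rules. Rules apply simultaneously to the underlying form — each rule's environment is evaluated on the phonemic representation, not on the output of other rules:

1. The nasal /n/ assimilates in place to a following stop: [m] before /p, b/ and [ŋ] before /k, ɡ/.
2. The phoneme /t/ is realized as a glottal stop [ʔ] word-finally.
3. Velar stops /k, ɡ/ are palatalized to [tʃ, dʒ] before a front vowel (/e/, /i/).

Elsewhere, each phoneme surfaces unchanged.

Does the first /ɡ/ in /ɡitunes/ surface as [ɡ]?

/ɡ/ (word-initial) occurs before a front vowel → [dʒ] by rule 3.
The actual realization is [dʒ], not [ɡ].

No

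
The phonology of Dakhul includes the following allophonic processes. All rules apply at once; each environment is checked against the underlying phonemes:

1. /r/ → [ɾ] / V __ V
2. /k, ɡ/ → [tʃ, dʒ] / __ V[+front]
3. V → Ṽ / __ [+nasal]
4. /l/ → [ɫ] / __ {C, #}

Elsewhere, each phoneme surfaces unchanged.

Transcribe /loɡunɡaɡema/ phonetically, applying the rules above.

/l/ (word-initial) is in the target of rule 4 but the environment (word-finally or immediately before a consonant) is not met → [l].
/o/ (between /l/ and /ɡ/): rule 3 targets it, but not before a nasal consonant → unchanged [o].
/ɡ/ (between /o/ and /u/) is in the target of rule 2 but the environment (before a front vowel) is not met → [ɡ].
/u/ — between /ɡ/ and /n/, before a nasal consonant — surfaces as [ũ] (rule 3).
/n/ stays [n].
/ɡ/ — between /n/ and /a/; rule 2 does not apply here → [ɡ].
/a/ (between /ɡ/ and /ɡ/): rule 3 targets it, but not before a nasal consonant → unchanged [a].
/ɡ/ — between /a/ and /e/, before a front vowel — surfaces as [dʒ] (rule 2).
/e/ (between /ɡ/ and /m/): before a nasal consonant, so rule 3 applies → [ẽ].
/m/ (between /e/ and /a/): no rule targets it → [m].
/a/ (word-final) is in the target of rule 3 but the environment (before a nasal consonant) is not met → [a].

[loɡũnɡadʒẽma]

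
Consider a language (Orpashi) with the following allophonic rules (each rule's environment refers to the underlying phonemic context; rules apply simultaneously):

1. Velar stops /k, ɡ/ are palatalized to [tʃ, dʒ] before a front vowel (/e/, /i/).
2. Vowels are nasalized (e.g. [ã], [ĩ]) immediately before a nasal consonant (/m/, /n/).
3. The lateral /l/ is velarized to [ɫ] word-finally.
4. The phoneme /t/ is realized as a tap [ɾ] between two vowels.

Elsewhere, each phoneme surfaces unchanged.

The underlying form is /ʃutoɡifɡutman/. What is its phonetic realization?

/ʃ/ — not in any rule's target class → [ʃ].
/u/ (between /ʃ/ and /t/): rule 2 targets it, but not before a nasal consonant → unchanged [u].
Rule 4 applies to /t/ (between /u/ and /o/: between two vowels) → [ɾ].
/o/ — between /t/ and /ɡ/; rule 2 does not apply here → [o].
/ɡ/ (between /o/ and /i/): before a front vowel, so rule 1 applies → [dʒ].
/i/ (between /ɡ/ and /f/) fails the environment for rule 2, so it stays [i].
/f/ (between /i/ and /ɡ/): no rule targets it → [f].
/ɡ/ (between /f/ and /u/) fails the environment for rule 1, so it stays [ɡ].
/u/ (between /ɡ/ and /t/) fails the environment for rule 2, so it stays [u].
/t/ — between /u/ and /m/; rule 4 does not apply here → [t].
/m/ (between /t/ and /a/): no rule targets it → [m].
/a/ meets the environment for rule 2 (before a nasal consonant) → [ã].
/n/ stays [n].

[ʃuɾodʒifɡutmãn]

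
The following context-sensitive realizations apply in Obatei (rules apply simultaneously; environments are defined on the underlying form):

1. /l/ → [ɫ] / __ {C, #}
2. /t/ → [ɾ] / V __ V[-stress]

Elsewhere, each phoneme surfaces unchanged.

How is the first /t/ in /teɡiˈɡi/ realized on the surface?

[t]

/t/ (word-initial) is in the target of rule 2 but the environment (between a vowel and a following unstressed vowel) is not met → [t].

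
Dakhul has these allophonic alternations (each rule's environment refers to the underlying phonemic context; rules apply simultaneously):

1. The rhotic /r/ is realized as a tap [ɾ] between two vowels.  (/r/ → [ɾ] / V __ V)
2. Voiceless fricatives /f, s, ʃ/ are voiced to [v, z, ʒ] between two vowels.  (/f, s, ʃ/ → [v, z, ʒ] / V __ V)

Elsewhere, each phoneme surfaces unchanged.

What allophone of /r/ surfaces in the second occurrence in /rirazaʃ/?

/r/ meets the environment for rule 1 (between two vowels) → [ɾ].

[ɾ]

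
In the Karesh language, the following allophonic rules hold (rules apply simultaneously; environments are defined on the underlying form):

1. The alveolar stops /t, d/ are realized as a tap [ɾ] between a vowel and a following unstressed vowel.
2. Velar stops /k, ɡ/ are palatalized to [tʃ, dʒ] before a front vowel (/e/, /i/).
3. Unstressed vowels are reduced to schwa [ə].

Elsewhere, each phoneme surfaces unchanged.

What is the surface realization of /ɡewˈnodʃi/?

/ɡ/ — word-initial, before a front vowel — surfaces as [dʒ] (rule 2).
/e/ — between /ɡ/ and /w/, in an unstressed syllable — surfaces as [ə] (rule 3).
/o/ (between /n/ and /d/) is in the target of rule 3 but the environment (in an unstressed syllable) is not met → [o].
/d/ (between /o/ and /ʃ/): rule 1 targets it, but not between a vowel and a following unstressed vowel → unchanged [d].
/i/ meets the environment for rule 3 (in an unstressed syllable) → [ə].

[dʒəwˈnodʃə]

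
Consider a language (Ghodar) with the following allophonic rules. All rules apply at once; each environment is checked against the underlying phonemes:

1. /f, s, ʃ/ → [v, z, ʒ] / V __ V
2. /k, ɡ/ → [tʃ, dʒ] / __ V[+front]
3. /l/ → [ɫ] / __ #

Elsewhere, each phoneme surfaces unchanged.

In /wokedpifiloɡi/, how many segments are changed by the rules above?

3

Segments that undergo a rule: /k/ → [tʃ] (rule 2); /f/ → [v] (rule 1); /ɡ/ → [dʒ] (rule 2).
All other segments surface unchanged.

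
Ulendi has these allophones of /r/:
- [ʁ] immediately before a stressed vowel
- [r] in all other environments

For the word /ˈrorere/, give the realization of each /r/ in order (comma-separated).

[ʁ], [r], [r]

Occurrence 1 (position 1): immediately before a stressed vowel → [ʁ].
Occurrence 2 (position 3): no conditioning environment matches → elsewhere allophone [r].
Occurrence 3 (position 5): no conditioning environment matches → elsewhere allophone [r].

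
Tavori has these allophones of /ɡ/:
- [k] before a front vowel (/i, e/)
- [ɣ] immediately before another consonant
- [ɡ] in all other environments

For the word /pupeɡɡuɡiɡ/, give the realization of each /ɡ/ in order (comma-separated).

Occurrence 1 (position 5): immediately before another consonant → [ɣ].
Occurrence 2 (position 6): no conditioning environment matches → elsewhere allophone [ɡ].
Occurrence 3 (position 8): before a front vowel (/i, e/) → [k].
Occurrence 4 (position 10): no conditioning environment matches → elsewhere allophone [ɡ].

[ɣ], [ɡ], [k], [ɡ]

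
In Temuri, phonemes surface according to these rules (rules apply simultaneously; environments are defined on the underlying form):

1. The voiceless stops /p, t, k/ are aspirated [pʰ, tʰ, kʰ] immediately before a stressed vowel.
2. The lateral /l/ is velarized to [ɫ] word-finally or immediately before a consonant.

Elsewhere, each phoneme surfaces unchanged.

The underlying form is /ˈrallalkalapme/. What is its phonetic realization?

[ˈraɫlaɫkalapme]

/l/ — between /a/ and /l/, word-finally or immediately before a consonant — surfaces as [ɫ] (rule 2).
/l/ (between /l/ and /a/) is in the target of rule 2 but the environment (word-finally or immediately before a consonant) is not met → [l].
/l/ meets the environment for rule 2 (word-finally or immediately before a consonant) → [ɫ].
/k/ — between /l/ and /a/; rule 1 does not apply here → [k].
/l/ (between /a/ and /a/) fails the environment for rule 2, so it stays [l].
/p/ (between /a/ and /m/) is in the target of rule 1 but the environment (immediately before a stressed vowel) is not met → [p].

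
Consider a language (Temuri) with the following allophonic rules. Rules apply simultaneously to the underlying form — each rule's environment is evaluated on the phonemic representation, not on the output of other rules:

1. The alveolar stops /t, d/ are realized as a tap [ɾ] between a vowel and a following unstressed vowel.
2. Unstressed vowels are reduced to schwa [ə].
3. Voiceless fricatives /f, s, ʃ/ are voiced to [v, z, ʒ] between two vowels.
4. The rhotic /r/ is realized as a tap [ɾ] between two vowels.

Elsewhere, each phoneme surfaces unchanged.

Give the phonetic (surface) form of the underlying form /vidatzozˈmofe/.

/v/ (word-initial): no rule targets it → [v].
Rule 2 applies to /i/ (between /v/ and /d/: in an unstressed syllable) → [ə].
/d/ (between /i/ and /a/): between a vowel and a following unstressed vowel, so rule 1 applies → [ɾ].
/a/ (between /d/ and /t/) occurs in an unstressed syllable → [ə] by rule 2.
/t/ — between /a/ and /z/; rule 1 does not apply here → [t].
/z/ — not in any rule's target class → [z].
/o/ — between /z/ and /z/, in an unstressed syllable — surfaces as [ə] (rule 2).
/z/ stays [z].
/m/ (between /z/ and /o/) is unaffected → [m].
/o/ — between /m/ and /f/; rule 2 does not apply here → [o].
/f/ (between /o/ and /e/): between two vowels, so rule 3 applies → [v].
/e/ (word-final): in an unstressed syllable, so rule 2 applies → [ə].

[vəɾətzəzˈmovə]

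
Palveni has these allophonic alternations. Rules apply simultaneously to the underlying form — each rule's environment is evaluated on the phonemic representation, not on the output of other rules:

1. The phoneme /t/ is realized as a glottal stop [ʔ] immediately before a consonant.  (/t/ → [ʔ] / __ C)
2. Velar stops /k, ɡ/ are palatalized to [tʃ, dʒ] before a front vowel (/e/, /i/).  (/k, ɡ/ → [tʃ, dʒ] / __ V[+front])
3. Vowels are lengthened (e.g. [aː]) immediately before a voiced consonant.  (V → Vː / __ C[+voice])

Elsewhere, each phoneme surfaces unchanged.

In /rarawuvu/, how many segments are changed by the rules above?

3

Segments that undergo a rule: /a/ → [aː] (rule 3); /a/ → [aː] (rule 3); /u/ → [uː] (rule 3).
All other segments surface unchanged.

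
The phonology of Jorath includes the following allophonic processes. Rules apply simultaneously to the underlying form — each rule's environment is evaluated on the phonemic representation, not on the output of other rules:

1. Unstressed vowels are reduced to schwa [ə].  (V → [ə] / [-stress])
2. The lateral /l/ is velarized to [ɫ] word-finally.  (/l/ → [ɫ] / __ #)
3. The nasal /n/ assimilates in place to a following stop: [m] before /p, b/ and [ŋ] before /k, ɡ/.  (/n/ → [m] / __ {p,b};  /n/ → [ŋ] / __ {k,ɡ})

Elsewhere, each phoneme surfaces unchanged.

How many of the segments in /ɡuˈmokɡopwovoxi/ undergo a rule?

5

Segments that undergo a rule: /u/ → [ə] (rule 1); /o/ → [ə] (rule 1); /o/ → [ə] (rule 1); /o/ → [ə] (rule 1); /i/ → [ə] (rule 1).
All other segments surface unchanged.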